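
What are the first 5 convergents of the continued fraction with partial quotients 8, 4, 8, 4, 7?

8/1, 33/4, 272/33, 1121/136, 8119/985

Using the convergent recurrence p_i = a_i*p_{i-1} + p_{i-2}, q_i = a_i*q_{i-1} + q_{i-2} with p_{-2}=0, p_{-1}=1, q_{-2}=1, q_{-1}=0:
  i=0: a_0=8, p_0 = 8*1 + 0 = 8, q_0 = 8*0 + 1 = 1.
  i=1: a_1=4, p_1 = 4*8 + 1 = 33, q_1 = 4*1 + 0 = 4.
  i=2: a_2=8, p_2 = 8*33 + 8 = 272, q_2 = 8*4 + 1 = 33.
  i=3: a_3=4, p_3 = 4*272 + 33 = 1121, q_3 = 4*33 + 4 = 136.
  i=4: a_4=7, p_4 = 7*1121 + 272 = 8119, q_4 = 7*136 + 33 = 985.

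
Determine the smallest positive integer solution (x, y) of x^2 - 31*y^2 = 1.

(x, y) = (1520, 273)

First expand sqrt(31) as a continued fraction. With x_i = (sqrt(31) + m_i)/d_i and (m_0, d_0) = (0, 1): a_0 = floor(sqrt(31)) = 5, since 5^2 = 25 <= 31 < 36 = 6^2.
Iterate m_{i+1} = d_i*a_i - m_i, d_{i+1} = (31 - m_{i+1}^2)/d_i, a_{i+1} = floor((a_0 + m_{i+1})/d_{i+1}):
  m_1 = 1*5 - 0 = 5, d_1 = (31 - 5^2)/1 = 6/1 = 6, a_1 = floor((5 + 5)/6) = 1.
  m_2 = 6*1 - 5 = 1, d_2 = (31 - 1^2)/6 = 30/6 = 5, a_2 = floor((5 + 1)/5) = 1.
  m_3 = 5*1 - 1 = 4, d_3 = (31 - 4^2)/5 = 15/5 = 3, a_3 = floor((5 + 4)/3) = 3.
  m_4 = 3*3 - 4 = 5, d_4 = (31 - 5^2)/3 = 6/3 = 2, a_4 = floor((5 + 5)/2) = 5.
  m_5 = 2*5 - 5 = 5, d_5 = (31 - 5^2)/2 = 6/2 = 3, a_5 = floor((5 + 5)/3) = 3.
  m_6 = 3*3 - 5 = 4, d_6 = (31 - 4^2)/3 = 15/3 = 5, a_6 = floor((5 + 4)/5) = 1.
  m_7 = 5*1 - 4 = 1, d_7 = (31 - 1^2)/5 = 30/5 = 6, a_7 = floor((5 + 1)/6) = 1.
  m_8 = 6*1 - 1 = 5, d_8 = (31 - 5^2)/6 = 6/6 = 1, a_8 = floor((5 + 5)/1) = 10.
  m_9 = 1*10 - 5 = 5, d_9 = (31 - 5^2)/1 = 6/1 = 6: (m_9, d_9) = (m_1, d_1) = (5, 6), so from here the quotients repeat a_1, ..., a_8; the period length is 8.
So sqrt(31) = [5; (1, 1, 3, 5, 3, 1, 1, 10)] with period length k = 8.
k is even, so the fundamental solution of x^2 - 31y^2 = 1 is (p_{k-1}, q_{k-1}) = (p_7, q_7); compute convergents through index 7.
Convergents (p_i = a_i*p_{i-1} + p_{i-2}, q_i = a_i*q_{i-1} + q_{i-2} with p_{-2}=0, p_{-1}=1, q_{-2}=1, q_{-1}=0):
  i=0: a_0=5, p_0 = 5*1 + 0 = 5, q_0 = 5*0 + 1 = 1.
  i=1: a_1=1, p_1 = 1*5 + 1 = 6, q_1 = 1*1 + 0 = 1.
  i=2: a_2=1, p_2 = 1*6 + 5 = 11, q_2 = 1*1 + 1 = 2.
  i=3: a_3=3, p_3 = 3*11 + 6 = 39, q_3 = 3*2 + 1 = 7.
  i=4: a_4=5, p_4 = 5*39 + 11 = 206, q_4 = 5*7 + 2 = 37.
  i=5: a_5=3, p_5 = 3*206 + 39 = 657, q_5 = 3*37 + 7 = 118.
  i=6: a_6=1, p_6 = 1*657 + 206 = 863, q_6 = 1*118 + 37 = 155.
  i=7: a_7=1, p_7 = 1*863 + 657 = 1520, q_7 = 1*155 + 118 = 273.
Check: 1520^2 - 31*273^2 = 2310400 - 2310399 = 1, so (x, y) = (1520, 273) solves the equation, and by the theorem it is the least positive solution.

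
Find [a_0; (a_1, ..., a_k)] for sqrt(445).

[21; (10, 1, 1, 10, 42)]

Write x_i = (sqrt(445) + m_i)/d_i with (m_0, d_0) = (0, 1). a_0 = floor(sqrt(445)) = 21, since 21^2 = 441 <= 445 < 484 = 22^2.
Iterate m_{i+1} = d_i*a_i - m_i, d_{i+1} = (445 - m_{i+1}^2)/d_i, a_{i+1} = floor((a_0 + m_{i+1})/d_{i+1}):
  m_1 = 1*21 - 0 = 21, d_1 = (445 - 21^2)/1 = 4/1 = 4, a_1 = floor((21 + 21)/4) = 10.
  m_2 = 4*10 - 21 = 19, d_2 = (445 - 19^2)/4 = 84/4 = 21, a_2 = floor((21 + 19)/21) = 1.
  m_3 = 21*1 - 19 = 2, d_3 = (445 - 2^2)/21 = 441/21 = 21, a_3 = floor((21 + 2)/21) = 1.
  m_4 = 21*1 - 2 = 19, d_4 = (445 - 19^2)/21 = 84/21 = 4, a_4 = floor((21 + 19)/4) = 10.
  m_5 = 4*10 - 19 = 21, d_5 = (445 - 21^2)/4 = 4/4 = 1, a_5 = floor((21 + 21)/1) = 42.
  m_6 = 1*42 - 21 = 21, d_6 = (445 - 21^2)/1 = 4/1 = 4: (m_6, d_6) = (m_1, d_1) = (21, 4), so from here the quotients repeat a_1, ..., a_5; the period length is 5.
Hence the expansion of sqrt(445) is a_0 = 21 followed by the repeating block 10, 1, 1, 10, 42 (period 5).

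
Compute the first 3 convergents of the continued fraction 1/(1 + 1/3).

0/1, 1/1, 3/4

Using the convergent recurrence p_i = a_i*p_{i-1} + p_{i-2}, q_i = a_i*q_{i-1} + q_{i-2} with p_{-2}=0, p_{-1}=1, q_{-2}=1, q_{-1}=0:
  i=0: a_0=0, p_0 = 0*1 + 0 = 0, q_0 = 0*0 + 1 = 1.
  i=1: a_1=1, p_1 = 1*0 + 1 = 1, q_1 = 1*1 + 0 = 1.
  i=2: a_2=3, p_2 = 3*1 + 0 = 3, q_2 = 3*1 + 1 = 4.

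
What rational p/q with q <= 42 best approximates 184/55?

97/29

Expand x = 184/55 as a continued fraction with the Euclidean algorithm:
  184 = 3*55 + 19, so a_0 = 3.
  55 = 2*19 + 17, so a_1 = 2.
  19 = 1*17 + 2, so a_2 = 1.
  17 = 8*2 + 1, so a_3 = 8.
  2 = 2*1 + 0, so a_4 = 2.
so x = [3; 2, 1, 8, 2].
Convergents (p_i = a_i*p_{i-1} + p_{i-2}, q_i = a_i*q_{i-1} + q_{i-2} with p_{-2}=0, p_{-1}=1, q_{-2}=1, q_{-1}=0), until the denominator exceeds 42:
  i=0: a_0=3, p_0 = 3*1 + 0 = 3, q_0 = 3*0 + 1 = 1.
  i=1: a_1=2, p_1 = 2*3 + 1 = 7, q_1 = 2*1 + 0 = 2.
  i=2: a_2=1, p_2 = 1*7 + 3 = 10, q_2 = 1*2 + 1 = 3.
  i=3: a_3=8, p_3 = 8*10 + 7 = 87, q_3 = 8*3 + 2 = 26.
  i=4: a_4=2, p_4 = 2*87 + 10 = 184, q_4 = 2*26 + 3 = 55.
q_4 = 55 > 42, so the last convergent with denominator <= 42 is p_3/q_3 = 87/26.
The closest fraction with denominator <= 42 is either p_3/q_3 or the intermediate fraction (k*p_3 + p_2)/(k*q_3 + q_2) with the largest k >= 1 whose denominator stays <= 42; these approach x as k grows, and every other convergent or intermediate fraction in range is farther away.
Largest k: floor((42 - q_2)/q_3) = floor((42 - 3)/26) = 1.
That gives (1*87 + 10)/(1*26 + 3) = 97/29.
Compare the errors: |x - 87/26| = |184*26 - 87*55|/(55*26) = 1/1430, and |x - 97/29| = |184*29 - 97*55|/(55*29) = 1/1595.
Cross-multiplying, 1*1430 = 1430 < 1595 = 1*1595, so 1/1595 is smaller: the intermediate fraction 97/29 is closer to x than 87/26.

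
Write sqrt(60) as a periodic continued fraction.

Write x_i = (sqrt(60) + m_i)/d_i with (m_0, d_0) = (0, 1). a_0 = floor(sqrt(60)) = 7, since 7^2 = 49 <= 60 < 64 = 8^2.
Iterate m_{i+1} = d_i*a_i - m_i, d_{i+1} = (60 - m_{i+1}^2)/d_i, a_{i+1} = floor((a_0 + m_{i+1})/d_{i+1}):
  m_1 = 1*7 - 0 = 7, d_1 = (60 - 7^2)/1 = 11/1 = 11, a_1 = floor((7 + 7)/11) = 1.
  m_2 = 11*1 - 7 = 4, d_2 = (60 - 4^2)/11 = 44/11 = 4, a_2 = floor((7 + 4)/4) = 2.
  m_3 = 4*2 - 4 = 4, d_3 = (60 - 4^2)/4 = 44/4 = 11, a_3 = floor((7 + 4)/11) = 1.
  m_4 = 11*1 - 4 = 7, d_4 = (60 - 7^2)/11 = 11/11 = 1, a_4 = floor((7 + 7)/1) = 14.
  m_5 = 1*14 - 7 = 7, d_5 = (60 - 7^2)/1 = 11/1 = 11: (m_5, d_5) = (m_1, d_1) = (7, 11), so from here the quotients repeat a_1, ..., a_4; the period length is 4.
Hence the expansion of sqrt(60) is a_0 = 7 followed by the repeating block 1, 2, 1, 14 (period 4).

[7; (1, 2, 1, 14)]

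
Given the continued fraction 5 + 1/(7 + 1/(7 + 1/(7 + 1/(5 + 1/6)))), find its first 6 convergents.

Using the convergent recurrence p_i = a_i*p_{i-1} + p_{i-2}, q_i = a_i*q_{i-1} + q_{i-2} with p_{-2}=0, p_{-1}=1, q_{-2}=1, q_{-1}=0:
  i=0: a_0=5, p_0 = 5*1 + 0 = 5, q_0 = 5*0 + 1 = 1.
  i=1: a_1=7, p_1 = 7*5 + 1 = 36, q_1 = 7*1 + 0 = 7.
  i=2: a_2=7, p_2 = 7*36 + 5 = 257, q_2 = 7*7 + 1 = 50.
  i=3: a_3=7, p_3 = 7*257 + 36 = 1835, q_3 = 7*50 + 7 = 357.
  i=4: a_4=5, p_4 = 5*1835 + 257 = 9432, q_4 = 5*357 + 50 = 1835.
  i=5: a_5=6, p_5 = 6*9432 + 1835 = 58427, q_5 = 6*1835 + 357 = 11367.

5/1, 36/7, 257/50, 1835/357, 9432/1835, 58427/11367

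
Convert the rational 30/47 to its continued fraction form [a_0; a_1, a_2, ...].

Run the Euclidean algorithm on 30 and 47; the successive quotients are the partial quotients a_0, a_1, ... (each step inverts the fractional part left over by the previous one):
  30 = 0*47 + 30, so a_0 = 0.
  47 = 1*30 + 17, so a_1 = 1.
  30 = 1*17 + 13, so a_2 = 1.
  17 = 1*13 + 4, so a_3 = 1.
  13 = 3*4 + 1, so a_4 = 3.
  4 = 4*1 + 0, so a_5 = 4.
The remainder reaches 0 after 6 divisions, so the expansion has 6 partial quotients, read off in order.

[0; 1, 1, 1, 3, 4]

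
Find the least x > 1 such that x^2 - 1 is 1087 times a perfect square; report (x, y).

First expand sqrt(1087) as a continued fraction. With x_i = (sqrt(1087) + m_i)/d_i and (m_0, d_0) = (0, 1): a_0 = floor(sqrt(1087)) = 32, since 32^2 = 1024 <= 1087 < 1089 = 33^2.
Iterate m_{i+1} = d_i*a_i - m_i, d_{i+1} = (1087 - m_{i+1}^2)/d_i, a_{i+1} = floor((a_0 + m_{i+1})/d_{i+1}):
  m_1 = 1*32 - 0 = 32, d_1 = (1087 - 32^2)/1 = 63/1 = 63, a_1 = floor((32 + 32)/63) = 1.
  m_2 = 63*1 - 32 = 31, d_2 = (1087 - 31^2)/63 = 126/63 = 2, a_2 = floor((32 + 31)/2) = 31.
  m_3 = 2*31 - 31 = 31, d_3 = (1087 - 31^2)/2 = 126/2 = 63, a_3 = floor((32 + 31)/63) = 1.
  m_4 = 63*1 - 31 = 32, d_4 = (1087 - 32^2)/63 = 63/63 = 1, a_4 = floor((32 + 32)/1) = 64.
  m_5 = 1*64 - 32 = 32, d_5 = (1087 - 32^2)/1 = 63/1 = 63: (m_5, d_5) = (m_1, d_1) = (32, 63), so from here the quotients repeat a_1, ..., a_4; the period length is 4.
So sqrt(1087) = [32; (1, 31, 1, 64)] with period length k = 4.
k is even, so the fundamental solution of x^2 - 1087y^2 = 1 is (p_{k-1}, q_{k-1}) = (p_3, q_3); compute convergents through index 3.
Convergents (p_i = a_i*p_{i-1} + p_{i-2}, q_i = a_i*q_{i-1} + q_{i-2} with p_{-2}=0, p_{-1}=1, q_{-2}=1, q_{-1}=0):
  i=0: a_0=32, p_0 = 32*1 + 0 = 32, q_0 = 32*0 + 1 = 1.
  i=1: a_1=1, p_1 = 1*32 + 1 = 33, q_1 = 1*1 + 0 = 1.
  i=2: a_2=31, p_2 = 31*33 + 32 = 1055, q_2 = 31*1 + 1 = 32.
  i=3: a_3=1, p_3 = 1*1055 + 33 = 1088, q_3 = 1*32 + 1 = 33.
Check: 1088^2 - 1087*33^2 = 1183744 - 1183743 = 1, so (x, y) = (1088, 33) solves the equation, and by the theorem it is the least positive solution.

(x, y) = (1088, 33)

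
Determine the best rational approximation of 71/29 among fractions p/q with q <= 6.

Expand x = 71/29 as a continued fraction with the Euclidean algorithm:
  71 = 2*29 + 13, so a_0 = 2.
  29 = 2*13 + 3, so a_1 = 2.
  13 = 4*3 + 1, so a_2 = 4.
  3 = 3*1 + 0, so a_3 = 3.
so x = [2; 2, 4, 3].
Convergents (p_i = a_i*p_{i-1} + p_{i-2}, q_i = a_i*q_{i-1} + q_{i-2} with p_{-2}=0, p_{-1}=1, q_{-2}=1, q_{-1}=0), until the denominator exceeds 6:
  i=0: a_0=2, p_0 = 2*1 + 0 = 2, q_0 = 2*0 + 1 = 1.
  i=1: a_1=2, p_1 = 2*2 + 1 = 5, q_1 = 2*1 + 0 = 2.
  i=2: a_2=4, p_2 = 4*5 + 2 = 22, q_2 = 4*2 + 1 = 9.
q_2 = 9 > 6, so the last convergent with denominator <= 6 is p_1/q_1 = 5/2.
The closest fraction with denominator <= 6 is either p_1/q_1 or the intermediate fraction (k*p_1 + p_0)/(k*q_1 + q_0) with the largest k >= 1 whose denominator stays <= 6; these approach x as k grows, and every other convergent or intermediate fraction in range is farther away.
Largest k: floor((6 - q_0)/q_1) = floor((6 - 1)/2) = 2.
That gives (2*5 + 2)/(2*2 + 1) = 12/5.
Compare the errors: |x - 5/2| = |71*2 - 5*29|/(29*2) = 3/58, and |x - 12/5| = |71*5 - 12*29|/(29*5) = 7/145.
Cross-multiplying, 7*58 = 406 < 435 = 3*145, so 7/145 is smaller: the intermediate fraction 12/5 is closer to x than 5/2.

12/5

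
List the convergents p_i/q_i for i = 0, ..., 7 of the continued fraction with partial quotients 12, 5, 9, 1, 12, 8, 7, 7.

Using the convergent recurrence p_i = a_i*p_{i-1} + p_{i-2}, q_i = a_i*q_{i-1} + q_{i-2} with p_{-2}=0, p_{-1}=1, q_{-2}=1, q_{-1}=0:
  i=0: a_0=12, p_0 = 12*1 + 0 = 12, q_0 = 12*0 + 1 = 1.
  i=1: a_1=5, p_1 = 5*12 + 1 = 61, q_1 = 5*1 + 0 = 5.
  i=2: a_2=9, p_2 = 9*61 + 12 = 561, q_2 = 9*5 + 1 = 46.
  i=3: a_3=1, p_3 = 1*561 + 61 = 622, q_3 = 1*46 + 5 = 51.
  i=4: a_4=12, p_4 = 12*622 + 561 = 8025, q_4 = 12*51 + 46 = 658.
  i=5: a_5=8, p_5 = 8*8025 + 622 = 64822, q_5 = 8*658 + 51 = 5315.
  i=6: a_6=7, p_6 = 7*64822 + 8025 = 461779, q_6 = 7*5315 + 658 = 37863.
  i=7: a_7=7, p_7 = 7*461779 + 64822 = 3297275, q_7 = 7*37863 + 5315 = 270356.

12/1, 61/5, 561/46, 622/51, 8025/658, 64822/5315, 461779/37863, 3297275/270356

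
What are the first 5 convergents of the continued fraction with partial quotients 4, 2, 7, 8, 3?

Using the convergent recurrence p_i = a_i*p_{i-1} + p_{i-2}, q_i = a_i*q_{i-1} + q_{i-2} with p_{-2}=0, p_{-1}=1, q_{-2}=1, q_{-1}=0:
  i=0: a_0=4, p_0 = 4*1 + 0 = 4, q_0 = 4*0 + 1 = 1.
  i=1: a_1=2, p_1 = 2*4 + 1 = 9, q_1 = 2*1 + 0 = 2.
  i=2: a_2=7, p_2 = 7*9 + 4 = 67, q_2 = 7*2 + 1 = 15.
  i=3: a_3=8, p_3 = 8*67 + 9 = 545, q_3 = 8*15 + 2 = 122.
  i=4: a_4=3, p_4 = 3*545 + 67 = 1702, q_4 = 3*122 + 15 = 381.

4/1, 9/2, 67/15, 545/122, 1702/381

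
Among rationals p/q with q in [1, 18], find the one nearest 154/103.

Expand x = 154/103 as a continued fraction with the Euclidean algorithm:
  154 = 1*103 + 51, so a_0 = 1.
  103 = 2*51 + 1, so a_1 = 2.
  51 = 51*1 + 0, so a_2 = 51.
so x = [1; 2, 51].
Convergents (p_i = a_i*p_{i-1} + p_{i-2}, q_i = a_i*q_{i-1} + q_{i-2} with p_{-2}=0, p_{-1}=1, q_{-2}=1, q_{-1}=0), until the denominator exceeds 18:
  i=0: a_0=1, p_0 = 1*1 + 0 = 1, q_0 = 1*0 + 1 = 1.
  i=1: a_1=2, p_1 = 2*1 + 1 = 3, q_1 = 2*1 + 0 = 2.
  i=2: a_2=51, p_2 = 51*3 + 1 = 154, q_2 = 51*2 + 1 = 103.
q_2 = 103 > 18, so the last convergent with denominator <= 18 is p_1/q_1 = 3/2.
The closest fraction with denominator <= 18 is either p_1/q_1 or the intermediate fraction (k*p_1 + p_0)/(k*q_1 + q_0) with the largest k >= 1 whose denominator stays <= 18; these approach x as k grows, and every other convergent or intermediate fraction in range is farther away.
Largest k: floor((18 - q_0)/q_1) = floor((18 - 1)/2) = 8.
That gives (8*3 + 1)/(8*2 + 1) = 25/17.
Compare the errors: |x - 3/2| = |154*2 - 3*103|/(103*2) = 1/206, and |x - 25/17| = |154*17 - 25*103|/(103*17) = 43/1751.
Cross-multiplying, 1*1751 = 1751 < 8858 = 43*206, so 1/206 is smaller: the convergent 3/2 is closer to x than 25/17.

3/2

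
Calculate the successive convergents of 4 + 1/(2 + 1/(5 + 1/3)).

4/1, 9/2, 49/11, 156/35

Using the convergent recurrence p_i = a_i*p_{i-1} + p_{i-2}, q_i = a_i*q_{i-1} + q_{i-2} with p_{-2}=0, p_{-1}=1, q_{-2}=1, q_{-1}=0:
  i=0: a_0=4, p_0 = 4*1 + 0 = 4, q_0 = 4*0 + 1 = 1.
  i=1: a_1=2, p_1 = 2*4 + 1 = 9, q_1 = 2*1 + 0 = 2.
  i=2: a_2=5, p_2 = 5*9 + 4 = 49, q_2 = 5*2 + 1 = 11.
  i=3: a_3=3, p_3 = 3*49 + 9 = 156, q_3 = 3*11 + 2 = 35.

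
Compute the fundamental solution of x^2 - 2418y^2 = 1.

First expand sqrt(2418) as a continued fraction. With x_i = (sqrt(2418) + m_i)/d_i and (m_0, d_0) = (0, 1): a_0 = floor(sqrt(2418)) = 49, since 49^2 = 2401 <= 2418 < 2500 = 50^2.
Iterate m_{i+1} = d_i*a_i - m_i, d_{i+1} = (2418 - m_{i+1}^2)/d_i, a_{i+1} = floor((a_0 + m_{i+1})/d_{i+1}):
  m_1 = 1*49 - 0 = 49, d_1 = (2418 - 49^2)/1 = 17/1 = 17, a_1 = floor((49 + 49)/17) = 5.
  m_2 = 17*5 - 49 = 36, d_2 = (2418 - 36^2)/17 = 1122/17 = 66, a_2 = floor((49 + 36)/66) = 1.
  m_3 = 66*1 - 36 = 30, d_3 = (2418 - 30^2)/66 = 1518/66 = 23, a_3 = floor((49 + 30)/23) = 3.
  m_4 = 23*3 - 30 = 39, d_4 = (2418 - 39^2)/23 = 897/23 = 39, a_4 = floor((49 + 39)/39) = 2.
  m_5 = 39*2 - 39 = 39, d_5 = (2418 - 39^2)/39 = 897/39 = 23, a_5 = floor((49 + 39)/23) = 3.
  m_6 = 23*3 - 39 = 30, d_6 = (2418 - 30^2)/23 = 1518/23 = 66, a_6 = floor((49 + 30)/66) = 1.
  m_7 = 66*1 - 30 = 36, d_7 = (2418 - 36^2)/66 = 1122/66 = 17, a_7 = floor((49 + 36)/17) = 5.
  m_8 = 17*5 - 36 = 49, d_8 = (2418 - 49^2)/17 = 17/17 = 1, a_8 = floor((49 + 49)/1) = 98.
  m_9 = 1*98 - 49 = 49, d_9 = (2418 - 49^2)/1 = 17/1 = 17: (m_9, d_9) = (m_1, d_1) = (49, 17), so from here the quotients repeat a_1, ..., a_8; the period length is 8.
So sqrt(2418) = [49; (5, 1, 3, 2, 3, 1, 5, 98)] with period length k = 8.
k is even, so the fundamental solution of x^2 - 2418y^2 = 1 is (p_{k-1}, q_{k-1}) = (p_7, q_7); compute convergents through index 7.
Convergents (p_i = a_i*p_{i-1} + p_{i-2}, q_i = a_i*q_{i-1} + q_{i-2} with p_{-2}=0, p_{-1}=1, q_{-2}=1, q_{-1}=0):
  i=0: a_0=49, p_0 = 49*1 + 0 = 49, q_0 = 49*0 + 1 = 1.
  i=1: a_1=5, p_1 = 5*49 + 1 = 246, q_1 = 5*1 + 0 = 5.
  i=2: a_2=1, p_2 = 1*246 + 49 = 295, q_2 = 1*5 + 1 = 6.
  i=3: a_3=3, p_3 = 3*295 + 246 = 1131, q_3 = 3*6 + 5 = 23.
  i=4: a_4=2, p_4 = 2*1131 + 295 = 2557, q_4 = 2*23 + 6 = 52.
  i=5: a_5=3, p_5 = 3*2557 + 1131 = 8802, q_5 = 3*52 + 23 = 179.
  i=6: a_6=1, p_6 = 1*8802 + 2557 = 11359, q_6 = 1*179 + 52 = 231.
  i=7: a_7=5, p_7 = 5*11359 + 8802 = 65597, q_7 = 5*231 + 179 = 1334.
Check: 65597^2 - 2418*1334^2 = 4302966409 - 4302966408 = 1, so (x, y) = (65597, 1334) solves the equation, and by the theorem it is the least positive solution.

(x, y) = (65597, 1334)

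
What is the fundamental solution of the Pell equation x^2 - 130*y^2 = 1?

(x, y) = (6499, 570)

First expand sqrt(130) as a continued fraction. With x_i = (sqrt(130) + m_i)/d_i and (m_0, d_0) = (0, 1): a_0 = floor(sqrt(130)) = 11, since 11^2 = 121 <= 130 < 144 = 12^2.
Iterate m_{i+1} = d_i*a_i - m_i, d_{i+1} = (130 - m_{i+1}^2)/d_i, a_{i+1} = floor((a_0 + m_{i+1})/d_{i+1}):
  m_1 = 1*11 - 0 = 11, d_1 = (130 - 11^2)/1 = 9/1 = 9, a_1 = floor((11 + 11)/9) = 2.
  m_2 = 9*2 - 11 = 7, d_2 = (130 - 7^2)/9 = 81/9 = 9, a_2 = floor((11 + 7)/9) = 2.
  m_3 = 9*2 - 7 = 11, d_3 = (130 - 11^2)/9 = 9/9 = 1, a_3 = floor((11 + 11)/1) = 22.
  m_4 = 1*22 - 11 = 11, d_4 = (130 - 11^2)/1 = 9/1 = 9: (m_4, d_4) = (m_1, d_1) = (11, 9), so from here the quotients repeat a_1, ..., a_3; the period length is 3.
So sqrt(130) = [11; (2, 2, 22)] with period length k = 3.
k is odd, so (p_{k-1}, q_{k-1}) only solves x^2 - 130y^2 = -1 and the fundamental solution of x^2 - 130y^2 = 1 is (p_{2k-1}, q_{2k-1}) = (p_5, q_5); compute convergents through index 5, running through the period twice.
Convergents (p_i = a_i*p_{i-1} + p_{i-2}, q_i = a_i*q_{i-1} + q_{i-2} with p_{-2}=0, p_{-1}=1, q_{-2}=1, q_{-1}=0):
  i=0: a_0=11, p_0 = 11*1 + 0 = 11, q_0 = 11*0 + 1 = 1.
  i=1: a_1=2, p_1 = 2*11 + 1 = 23, q_1 = 2*1 + 0 = 2.
  i=2: a_2=2, p_2 = 2*23 + 11 = 57, q_2 = 2*2 + 1 = 5.
  i=3: a_3=22, p_3 = 22*57 + 23 = 1277, q_3 = 22*5 + 2 = 112.
  i=4: a_4=2, p_4 = 2*1277 + 57 = 2611, q_4 = 2*112 + 5 = 229.
  i=5: a_5=2, p_5 = 2*2611 + 1277 = 6499, q_5 = 2*229 + 112 = 570.
Indeed p_2^2 - 130*q_2^2 = 3249 - 3250 = -1, not +1.
Check: 6499^2 - 130*570^2 = 42237001 - 42237000 = 1, so (x, y) = (6499, 570) solves the equation, and by the theorem it is the least positive solution.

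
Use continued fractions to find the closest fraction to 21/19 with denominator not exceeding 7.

8/7

Expand x = 21/19 as a continued fraction with the Euclidean algorithm:
  21 = 1*19 + 2, so a_0 = 1.
  19 = 9*2 + 1, so a_1 = 9.
  2 = 2*1 + 0, so a_2 = 2.
so x = [1; 9, 2].
Convergents (p_i = a_i*p_{i-1} + p_{i-2}, q_i = a_i*q_{i-1} + q_{i-2} with p_{-2}=0, p_{-1}=1, q_{-2}=1, q_{-1}=0), until the denominator exceeds 7:
  i=0: a_0=1, p_0 = 1*1 + 0 = 1, q_0 = 1*0 + 1 = 1.
  i=1: a_1=9, p_1 = 9*1 + 1 = 10, q_1 = 9*1 + 0 = 9.
q_1 = 9 > 7, so the last convergent with denominator <= 7 is p_0/q_0 = 1/1.
The closest fraction with denominator <= 7 is either p_0/q_0 or the intermediate fraction (k*p_0 + p_{-1})/(k*q_0 + q_{-1}) with the largest k >= 1 whose denominator stays <= 7; these approach x as k grows, and every other convergent or intermediate fraction in range is farther away.
Largest k: floor((7 - q_{-1})/q_0) = floor((7 - 0)/1) = 7 (using the seeds p_{-1} = 1, q_{-1} = 0).
That gives (7*1 + 1)/(7*1 + 0) = 8/7.
Compare the errors: |x - 1/1| = |21*1 - 1*19|/(19*1) = 2/19, and |x - 8/7| = |21*7 - 8*19|/(19*7) = 5/133.
Cross-multiplying, 5*19 = 95 < 266 = 2*133, so 5/133 is smaller: the intermediate fraction 8/7 is closer to x than 1/1.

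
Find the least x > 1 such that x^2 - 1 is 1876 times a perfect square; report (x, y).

(x, y) = (137215, 3168)

First expand sqrt(1876) as a continued fraction. With x_i = (sqrt(1876) + m_i)/d_i and (m_0, d_0) = (0, 1): a_0 = floor(sqrt(1876)) = 43, since 43^2 = 1849 <= 1876 < 1936 = 44^2.
Iterate m_{i+1} = d_i*a_i - m_i, d_{i+1} = (1876 - m_{i+1}^2)/d_i, a_{i+1} = floor((a_0 + m_{i+1})/d_{i+1}):
  m_1 = 1*43 - 0 = 43, d_1 = (1876 - 43^2)/1 = 27/1 = 27, a_1 = floor((43 + 43)/27) = 3.
  m_2 = 27*3 - 43 = 38, d_2 = (1876 - 38^2)/27 = 432/27 = 16, a_2 = floor((43 + 38)/16) = 5.
  m_3 = 16*5 - 38 = 42, d_3 = (1876 - 42^2)/16 = 112/16 = 7, a_3 = floor((43 + 42)/7) = 12.
  m_4 = 7*12 - 42 = 42, d_4 = (1876 - 42^2)/7 = 112/7 = 16, a_4 = floor((43 + 42)/16) = 5.
  m_5 = 16*5 - 42 = 38, d_5 = (1876 - 38^2)/16 = 432/16 = 27, a_5 = floor((43 + 38)/27) = 3.
  m_6 = 27*3 - 38 = 43, d_6 = (1876 - 43^2)/27 = 27/27 = 1, a_6 = floor((43 + 43)/1) = 86.
  m_7 = 1*86 - 43 = 43, d_7 = (1876 - 43^2)/1 = 27/1 = 27: (m_7, d_7) = (m_1, d_1) = (43, 27), so from here the quotients repeat a_1, ..., a_6; the period length is 6.
So sqrt(1876) = [43; (3, 5, 12, 5, 3, 86)] with period length k = 6.
k is even, so the fundamental solution of x^2 - 1876y^2 = 1 is (p_{k-1}, q_{k-1}) = (p_5, q_5); compute convergents through index 5.
Convergents (p_i = a_i*p_{i-1} + p_{i-2}, q_i = a_i*q_{i-1} + q_{i-2} with p_{-2}=0, p_{-1}=1, q_{-2}=1, q_{-1}=0):
  i=0: a_0=43, p_0 = 43*1 + 0 = 43, q_0 = 43*0 + 1 = 1.
  i=1: a_1=3, p_1 = 3*43 + 1 = 130, q_1 = 3*1 + 0 = 3.
  i=2: a_2=5, p_2 = 5*130 + 43 = 693, q_2 = 5*3 + 1 = 16.
  i=3: a_3=12, p_3 = 12*693 + 130 = 8446, q_3 = 12*16 + 3 = 195.
  i=4: a_4=5, p_4 = 5*8446 + 693 = 42923, q_4 = 5*195 + 16 = 991.
  i=5: a_5=3, p_5 = 3*42923 + 8446 = 137215, q_5 = 3*991 + 195 = 3168.
Check: 137215^2 - 1876*3168^2 = 18827956225 - 18827956224 = 1, so (x, y) = (137215, 3168) solves the equation, and by the theorem it is the least positive solution.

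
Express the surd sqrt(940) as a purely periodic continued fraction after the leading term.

[30; (1, 1, 1, 14, 1, 1, 1, 60)]

Write x_i = (sqrt(940) + m_i)/d_i with (m_0, d_0) = (0, 1). a_0 = floor(sqrt(940)) = 30, since 30^2 = 900 <= 940 < 961 = 31^2.
Iterate m_{i+1} = d_i*a_i - m_i, d_{i+1} = (940 - m_{i+1}^2)/d_i, a_{i+1} = floor((a_0 + m_{i+1})/d_{i+1}):
  m_1 = 1*30 - 0 = 30, d_1 = (940 - 30^2)/1 = 40/1 = 40, a_1 = floor((30 + 30)/40) = 1.
  m_2 = 40*1 - 30 = 10, d_2 = (940 - 10^2)/40 = 840/40 = 21, a_2 = floor((30 + 10)/21) = 1.
  m_3 = 21*1 - 10 = 11, d_3 = (940 - 11^2)/21 = 819/21 = 39, a_3 = floor((30 + 11)/39) = 1.
  m_4 = 39*1 - 11 = 28, d_4 = (940 - 28^2)/39 = 156/39 = 4, a_4 = floor((30 + 28)/4) = 14.
  m_5 = 4*14 - 28 = 28, d_5 = (940 - 28^2)/4 = 156/4 = 39, a_5 = floor((30 + 28)/39) = 1.
  m_6 = 39*1 - 28 = 11, d_6 = (940 - 11^2)/39 = 819/39 = 21, a_6 = floor((30 + 11)/21) = 1.
  m_7 = 21*1 - 11 = 10, d_7 = (940 - 10^2)/21 = 840/21 = 40, a_7 = floor((30 + 10)/40) = 1.
  m_8 = 40*1 - 10 = 30, d_8 = (940 - 30^2)/40 = 40/40 = 1, a_8 = floor((30 + 30)/1) = 60.
  m_9 = 1*60 - 30 = 30, d_9 = (940 - 30^2)/1 = 40/1 = 40: (m_9, d_9) = (m_1, d_1) = (30, 40), so from here the quotients repeat a_1, ..., a_8; the period length is 8.
Hence the expansion of sqrt(940) is a_0 = 30 followed by the repeating block 1, 1, 1, 14, 1, 1, 1, 60 (period 8).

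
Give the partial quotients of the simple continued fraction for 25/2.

Run the Euclidean algorithm on 25 and 2; the successive quotients are the partial quotients a_0, a_1, ... (each step inverts the fractional part left over by the previous one):
  25 = 12*2 + 1, so a_0 = 12.
  2 = 2*1 + 0, so a_1 = 2.
The remainder reaches 0 after 2 divisions, so the expansion has 2 partial quotients, read off in order.

[12; 2]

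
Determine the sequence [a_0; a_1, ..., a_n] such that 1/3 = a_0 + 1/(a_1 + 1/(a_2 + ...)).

Run the Euclidean algorithm on 1 and 3; the successive quotients are the partial quotients a_0, a_1, ... (each step inverts the fractional part left over by the previous one):
  1 = 0*3 + 1, so a_0 = 0.
  3 = 3*1 + 0, so a_1 = 3.
The remainder reaches 0 after 2 divisions, so the expansion has 2 partial quotients, read off in order.

[0; 3]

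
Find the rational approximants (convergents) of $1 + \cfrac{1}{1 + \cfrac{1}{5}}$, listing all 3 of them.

Using the convergent recurrence p_i = a_i*p_{i-1} + p_{i-2}, q_i = a_i*q_{i-1} + q_{i-2} with p_{-2}=0, p_{-1}=1, q_{-2}=1, q_{-1}=0:
  i=0: a_0=1, p_0 = 1*1 + 0 = 1, q_0 = 1*0 + 1 = 1.
  i=1: a_1=1, p_1 = 1*1 + 1 = 2, q_1 = 1*1 + 0 = 1.
  i=2: a_2=5, p_2 = 5*2 + 1 = 11, q_2 = 5*1 + 1 = 6.

1/1, 2/1, 11/6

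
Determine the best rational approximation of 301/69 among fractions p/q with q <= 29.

48/11

Expand x = 301/69 as a continued fraction with the Euclidean algorithm:
  301 = 4*69 + 25, so a_0 = 4.
  69 = 2*25 + 19, so a_1 = 2.
  25 = 1*19 + 6, so a_2 = 1.
  19 = 3*6 + 1, so a_3 = 3.
  6 = 6*1 + 0, so a_4 = 6.
so x = [4; 2, 1, 3, 6].
Convergents (p_i = a_i*p_{i-1} + p_{i-2}, q_i = a_i*q_{i-1} + q_{i-2} with p_{-2}=0, p_{-1}=1, q_{-2}=1, q_{-1}=0), until the denominator exceeds 29:
  i=0: a_0=4, p_0 = 4*1 + 0 = 4, q_0 = 4*0 + 1 = 1.
  i=1: a_1=2, p_1 = 2*4 + 1 = 9, q_1 = 2*1 + 0 = 2.
  i=2: a_2=1, p_2 = 1*9 + 4 = 13, q_2 = 1*2 + 1 = 3.
  i=3: a_3=3, p_3 = 3*13 + 9 = 48, q_3 = 3*3 + 2 = 11.
  i=4: a_4=6, p_4 = 6*48 + 13 = 301, q_4 = 6*11 + 3 = 69.
q_4 = 69 > 29, so the last convergent with denominator <= 29 is p_3/q_3 = 48/11.
The closest fraction with denominator <= 29 is either p_3/q_3 or the intermediate fraction (k*p_3 + p_2)/(k*q_3 + q_2) with the largest k >= 1 whose denominator stays <= 29; these approach x as k grows, and every other convergent or intermediate fraction in range is farther away.
Largest k: floor((29 - q_2)/q_3) = floor((29 - 3)/11) = 2.
That gives (2*48 + 13)/(2*11 + 3) = 109/25.
Compare the errors: |x - 48/11| = |301*11 - 48*69|/(69*11) = 1/759, and |x - 109/25| = |301*25 - 109*69|/(69*25) = 4/1725.
Cross-multiplying, 1*1725 = 1725 < 3036 = 4*759, so 1/759 is smaller: the convergent 48/11 is closer to x than 109/25.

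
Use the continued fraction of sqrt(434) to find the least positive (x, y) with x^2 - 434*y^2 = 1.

First expand sqrt(434) as a continued fraction. With x_i = (sqrt(434) + m_i)/d_i and (m_0, d_0) = (0, 1): a_0 = floor(sqrt(434)) = 20, since 20^2 = 400 <= 434 < 441 = 21^2.
Iterate m_{i+1} = d_i*a_i - m_i, d_{i+1} = (434 - m_{i+1}^2)/d_i, a_{i+1} = floor((a_0 + m_{i+1})/d_{i+1}):
  m_1 = 1*20 - 0 = 20, d_1 = (434 - 20^2)/1 = 34/1 = 34, a_1 = floor((20 + 20)/34) = 1.
  m_2 = 34*1 - 20 = 14, d_2 = (434 - 14^2)/34 = 238/34 = 7, a_2 = floor((20 + 14)/7) = 4.
  m_3 = 7*4 - 14 = 14, d_3 = (434 - 14^2)/7 = 238/7 = 34, a_3 = floor((20 + 14)/34) = 1.
  m_4 = 34*1 - 14 = 20, d_4 = (434 - 20^2)/34 = 34/34 = 1, a_4 = floor((20 + 20)/1) = 40.
  m_5 = 1*40 - 20 = 20, d_5 = (434 - 20^2)/1 = 34/1 = 34: (m_5, d_5) = (m_1, d_1) = (20, 34), so from here the quotients repeat a_1, ..., a_4; the period length is 4.
So sqrt(434) = [20; (1, 4, 1, 40)] with period length k = 4.
k is even, so the fundamental solution of x^2 - 434y^2 = 1 is (p_{k-1}, q_{k-1}) = (p_3, q_3); compute convergents through index 3.
Convergents (p_i = a_i*p_{i-1} + p_{i-2}, q_i = a_i*q_{i-1} + q_{i-2} with p_{-2}=0, p_{-1}=1, q_{-2}=1, q_{-1}=0):
  i=0: a_0=20, p_0 = 20*1 + 0 = 20, q_0 = 20*0 + 1 = 1.
  i=1: a_1=1, p_1 = 1*20 + 1 = 21, q_1 = 1*1 + 0 = 1.
  i=2: a_2=4, p_2 = 4*21 + 20 = 104, q_2 = 4*1 + 1 = 5.
  i=3: a_3=1, p_3 = 1*104 + 21 = 125, q_3 = 1*5 + 1 = 6.
Check: 125^2 - 434*6^2 = 15625 - 15624 = 1, so (x, y) = (125, 6) solves the equation, and by the theorem it is the least positive solution.

(x, y) = (125, 6)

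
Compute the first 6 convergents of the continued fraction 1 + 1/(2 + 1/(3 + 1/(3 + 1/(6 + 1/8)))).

1/1, 3/2, 10/7, 33/23, 208/145, 1697/1183

Using the convergent recurrence p_i = a_i*p_{i-1} + p_{i-2}, q_i = a_i*q_{i-1} + q_{i-2} with p_{-2}=0, p_{-1}=1, q_{-2}=1, q_{-1}=0:
  i=0: a_0=1, p_0 = 1*1 + 0 = 1, q_0 = 1*0 + 1 = 1.
  i=1: a_1=2, p_1 = 2*1 + 1 = 3, q_1 = 2*1 + 0 = 2.
  i=2: a_2=3, p_2 = 3*3 + 1 = 10, q_2 = 3*2 + 1 = 7.
  i=3: a_3=3, p_3 = 3*10 + 3 = 33, q_3 = 3*7 + 2 = 23.
  i=4: a_4=6, p_4 = 6*33 + 10 = 208, q_4 = 6*23 + 7 = 145.
  i=5: a_5=8, p_5 = 8*208 + 33 = 1697, q_5 = 8*145 + 23 = 1183.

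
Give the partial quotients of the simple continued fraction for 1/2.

[0; 2]

Run the Euclidean algorithm on 1 and 2; the successive quotients are the partial quotients a_0, a_1, ... (each step inverts the fractional part left over by the previous one):
  1 = 0*2 + 1, so a_0 = 0.
  2 = 2*1 + 0, so a_1 = 2.
The remainder reaches 0 after 2 divisions, so the expansion has 2 partial quotients, read off in order.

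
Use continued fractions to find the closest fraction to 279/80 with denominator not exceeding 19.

Expand x = 279/80 as a continued fraction with the Euclidean algorithm:
  279 = 3*80 + 39, so a_0 = 3.
  80 = 2*39 + 2, so a_1 = 2.
  39 = 19*2 + 1, so a_2 = 19.
  2 = 2*1 + 0, so a_3 = 2.
so x = [3; 2, 19, 2].
Convergents (p_i = a_i*p_{i-1} + p_{i-2}, q_i = a_i*q_{i-1} + q_{i-2} with p_{-2}=0, p_{-1}=1, q_{-2}=1, q_{-1}=0), until the denominator exceeds 19:
  i=0: a_0=3, p_0 = 3*1 + 0 = 3, q_0 = 3*0 + 1 = 1.
  i=1: a_1=2, p_1 = 2*3 + 1 = 7, q_1 = 2*1 + 0 = 2.
  i=2: a_2=19, p_2 = 19*7 + 3 = 136, q_2 = 19*2 + 1 = 39.
q_2 = 39 > 19, so the last convergent with denominator <= 19 is p_1/q_1 = 7/2.
The closest fraction with denominator <= 19 is either p_1/q_1 or the intermediate fraction (k*p_1 + p_0)/(k*q_1 + q_0) with the largest k >= 1 whose denominator stays <= 19; these approach x as k grows, and every other convergent or intermediate fraction in range is farther away.
Largest k: floor((19 - q_0)/q_1) = floor((19 - 1)/2) = 9.
That gives (9*7 + 3)/(9*2 + 1) = 66/19.
Compare the errors: |x - 7/2| = |279*2 - 7*80|/(80*2) = 2/160, and |x - 66/19| = |279*19 - 66*80|/(80*19) = 21/1520.
Cross-multiplying, 2*1520 = 3040 < 3360 = 21*160, so 2/160 is smaller: the convergent 7/2 is closer to x than 66/19.

7/2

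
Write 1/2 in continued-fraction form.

Run the Euclidean algorithm on 1 and 2; the successive quotients are the partial quotients a_0, a_1, ... (each step inverts the fractional part left over by the previous one):
  1 = 0*2 + 1, so a_0 = 0.
  2 = 2*1 + 0, so a_1 = 2.
The remainder reaches 0 after 2 divisions, so the expansion has 2 partial quotients, read off in order.

[0; 2]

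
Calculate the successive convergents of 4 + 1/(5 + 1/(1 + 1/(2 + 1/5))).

4/1, 21/5, 25/6, 71/17, 380/91

Using the convergent recurrence p_i = a_i*p_{i-1} + p_{i-2}, q_i = a_i*q_{i-1} + q_{i-2} with p_{-2}=0, p_{-1}=1, q_{-2}=1, q_{-1}=0:
  i=0: a_0=4, p_0 = 4*1 + 0 = 4, q_0 = 4*0 + 1 = 1.
  i=1: a_1=5, p_1 = 5*4 + 1 = 21, q_1 = 5*1 + 0 = 5.
  i=2: a_2=1, p_2 = 1*21 + 4 = 25, q_2 = 1*5 + 1 = 6.
  i=3: a_3=2, p_3 = 2*25 + 21 = 71, q_3 = 2*6 + 5 = 17.
  i=4: a_4=5, p_4 = 5*71 + 25 = 380, q_4 = 5*17 + 6 = 91.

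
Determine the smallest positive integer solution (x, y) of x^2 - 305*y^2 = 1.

(x, y) = (489, 28)

First expand sqrt(305) as a continued fraction. With x_i = (sqrt(305) + m_i)/d_i and (m_0, d_0) = (0, 1): a_0 = floor(sqrt(305)) = 17, since 17^2 = 289 <= 305 < 324 = 18^2.
Iterate m_{i+1} = d_i*a_i - m_i, d_{i+1} = (305 - m_{i+1}^2)/d_i, a_{i+1} = floor((a_0 + m_{i+1})/d_{i+1}):
  m_1 = 1*17 - 0 = 17, d_1 = (305 - 17^2)/1 = 16/1 = 16, a_1 = floor((17 + 17)/16) = 2.
  m_2 = 16*2 - 17 = 15, d_2 = (305 - 15^2)/16 = 80/16 = 5, a_2 = floor((17 + 15)/5) = 6.
  m_3 = 5*6 - 15 = 15, d_3 = (305 - 15^2)/5 = 80/5 = 16, a_3 = floor((17 + 15)/16) = 2.
  m_4 = 16*2 - 15 = 17, d_4 = (305 - 17^2)/16 = 16/16 = 1, a_4 = floor((17 + 17)/1) = 34.
  m_5 = 1*34 - 17 = 17, d_5 = (305 - 17^2)/1 = 16/1 = 16: (m_5, d_5) = (m_1, d_1) = (17, 16), so from here the quotients repeat a_1, ..., a_4; the period length is 4.
So sqrt(305) = [17; (2, 6, 2, 34)] with period length k = 4.
k is even, so the fundamental solution of x^2 - 305y^2 = 1 is (p_{k-1}, q_{k-1}) = (p_3, q_3); compute convergents through index 3.
Convergents (p_i = a_i*p_{i-1} + p_{i-2}, q_i = a_i*q_{i-1} + q_{i-2} with p_{-2}=0, p_{-1}=1, q_{-2}=1, q_{-1}=0):
  i=0: a_0=17, p_0 = 17*1 + 0 = 17, q_0 = 17*0 + 1 = 1.
  i=1: a_1=2, p_1 = 2*17 + 1 = 35, q_1 = 2*1 + 0 = 2.
  i=2: a_2=6, p_2 = 6*35 + 17 = 227, q_2 = 6*2 + 1 = 13.
  i=3: a_3=2, p_3 = 2*227 + 35 = 489, q_3 = 2*13 + 2 = 28.
Check: 489^2 - 305*28^2 = 239121 - 239120 = 1, so (x, y) = (489, 28) solves the equation, and by the theorem it is the least positive solution.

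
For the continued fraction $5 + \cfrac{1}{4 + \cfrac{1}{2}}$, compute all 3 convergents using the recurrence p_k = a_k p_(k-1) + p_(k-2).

Using the convergent recurrence p_i = a_i*p_{i-1} + p_{i-2}, q_i = a_i*q_{i-1} + q_{i-2} with p_{-2}=0, p_{-1}=1, q_{-2}=1, q_{-1}=0:
  i=0: a_0=5, p_0 = 5*1 + 0 = 5, q_0 = 5*0 + 1 = 1.
  i=1: a_1=4, p_1 = 4*5 + 1 = 21, q_1 = 4*1 + 0 = 4.
  i=2: a_2=2, p_2 = 2*21 + 5 = 47, q_2 = 2*4 + 1 = 9.

5/1, 21/4, 47/9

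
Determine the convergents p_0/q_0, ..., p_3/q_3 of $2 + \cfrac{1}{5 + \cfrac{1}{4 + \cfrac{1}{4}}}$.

2/1, 11/5, 46/21, 195/89

Using the convergent recurrence p_i = a_i*p_{i-1} + p_{i-2}, q_i = a_i*q_{i-1} + q_{i-2} with p_{-2}=0, p_{-1}=1, q_{-2}=1, q_{-1}=0:
  i=0: a_0=2, p_0 = 2*1 + 0 = 2, q_0 = 2*0 + 1 = 1.
  i=1: a_1=5, p_1 = 5*2 + 1 = 11, q_1 = 5*1 + 0 = 5.
  i=2: a_2=4, p_2 = 4*11 + 2 = 46, q_2 = 4*5 + 1 = 21.
  i=3: a_3=4, p_3 = 4*46 + 11 = 195, q_3 = 4*21 + 5 = 89.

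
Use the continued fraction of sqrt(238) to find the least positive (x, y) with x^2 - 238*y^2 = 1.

First expand sqrt(238) as a continued fraction. With x_i = (sqrt(238) + m_i)/d_i and (m_0, d_0) = (0, 1): a_0 = floor(sqrt(238)) = 15, since 15^2 = 225 <= 238 < 256 = 16^2.
Iterate m_{i+1} = d_i*a_i - m_i, d_{i+1} = (238 - m_{i+1}^2)/d_i, a_{i+1} = floor((a_0 + m_{i+1})/d_{i+1}):
  m_1 = 1*15 - 0 = 15, d_1 = (238 - 15^2)/1 = 13/1 = 13, a_1 = floor((15 + 15)/13) = 2.
  m_2 = 13*2 - 15 = 11, d_2 = (238 - 11^2)/13 = 117/13 = 9, a_2 = floor((15 + 11)/9) = 2.
  m_3 = 9*2 - 11 = 7, d_3 = (238 - 7^2)/9 = 189/9 = 21, a_3 = floor((15 + 7)/21) = 1.
  m_4 = 21*1 - 7 = 14, d_4 = (238 - 14^2)/21 = 42/21 = 2, a_4 = floor((15 + 14)/2) = 14.
  m_5 = 2*14 - 14 = 14, d_5 = (238 - 14^2)/2 = 42/2 = 21, a_5 = floor((15 + 14)/21) = 1.
  m_6 = 21*1 - 14 = 7, d_6 = (238 - 7^2)/21 = 189/21 = 9, a_6 = floor((15 + 7)/9) = 2.
  m_7 = 9*2 - 7 = 11, d_7 = (238 - 11^2)/9 = 117/9 = 13, a_7 = floor((15 + 11)/13) = 2.
  m_8 = 13*2 - 11 = 15, d_8 = (238 - 15^2)/13 = 13/13 = 1, a_8 = floor((15 + 15)/1) = 30.
  m_9 = 1*30 - 15 = 15, d_9 = (238 - 15^2)/1 = 13/1 = 13: (m_9, d_9) = (m_1, d_1) = (15, 13), so from here the quotients repeat a_1, ..., a_8; the period length is 8.
So sqrt(238) = [15; (2, 2, 1, 14, 1, 2, 2, 30)] with period length k = 8.
k is even, so the fundamental solution of x^2 - 238y^2 = 1 is (p_{k-1}, q_{k-1}) = (p_7, q_7); compute convergents through index 7.
Convergents (p_i = a_i*p_{i-1} + p_{i-2}, q_i = a_i*q_{i-1} + q_{i-2} with p_{-2}=0, p_{-1}=1, q_{-2}=1, q_{-1}=0):
  i=0: a_0=15, p_0 = 15*1 + 0 = 15, q_0 = 15*0 + 1 = 1.
  i=1: a_1=2, p_1 = 2*15 + 1 = 31, q_1 = 2*1 + 0 = 2.
  i=2: a_2=2, p_2 = 2*31 + 15 = 77, q_2 = 2*2 + 1 = 5.
  i=3: a_3=1, p_3 = 1*77 + 31 = 108, q_3 = 1*5 + 2 = 7.
  i=4: a_4=14, p_4 = 14*108 + 77 = 1589, q_4 = 14*7 + 5 = 103.
  i=5: a_5=1, p_5 = 1*1589 + 108 = 1697, q_5 = 1*103 + 7 = 110.
  i=6: a_6=2, p_6 = 2*1697 + 1589 = 4983, q_6 = 2*110 + 103 = 323.
  i=7: a_7=2, p_7 = 2*4983 + 1697 = 11663, q_7 = 2*323 + 110 = 756.
Check: 11663^2 - 238*756^2 = 136025569 - 136025568 = 1, so (x, y) = (11663, 756) solves the equation, and by the theorem it is the least positive solution.

(x, y) = (11663, 756)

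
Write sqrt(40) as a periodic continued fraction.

Write x_i = (sqrt(40) + m_i)/d_i with (m_0, d_0) = (0, 1). a_0 = floor(sqrt(40)) = 6, since 6^2 = 36 <= 40 < 49 = 7^2.
Iterate m_{i+1} = d_i*a_i - m_i, d_{i+1} = (40 - m_{i+1}^2)/d_i, a_{i+1} = floor((a_0 + m_{i+1})/d_{i+1}):
  m_1 = 1*6 - 0 = 6, d_1 = (40 - 6^2)/1 = 4/1 = 4, a_1 = floor((6 + 6)/4) = 3.
  m_2 = 4*3 - 6 = 6, d_2 = (40 - 6^2)/4 = 4/4 = 1, a_2 = floor((6 + 6)/1) = 12.
  m_3 = 1*12 - 6 = 6, d_3 = (40 - 6^2)/1 = 4/1 = 4: (m_3, d_3) = (m_1, d_1) = (6, 4), so from here the quotients repeat a_1, a_2; the period length is 2.
Hence the expansion of sqrt(40) is a_0 = 6 followed by the repeating block 3, 12 (period 2).

[6; (3, 12)]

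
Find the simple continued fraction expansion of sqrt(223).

Write x_i = (sqrt(223) + m_i)/d_i with (m_0, d_0) = (0, 1). a_0 = floor(sqrt(223)) = 14, since 14^2 = 196 <= 223 < 225 = 15^2.
Iterate m_{i+1} = d_i*a_i - m_i, d_{i+1} = (223 - m_{i+1}^2)/d_i, a_{i+1} = floor((a_0 + m_{i+1})/d_{i+1}):
  m_1 = 1*14 - 0 = 14, d_1 = (223 - 14^2)/1 = 27/1 = 27, a_1 = floor((14 + 14)/27) = 1.
  m_2 = 27*1 - 14 = 13, d_2 = (223 - 13^2)/27 = 54/27 = 2, a_2 = floor((14 + 13)/2) = 13.
  m_3 = 2*13 - 13 = 13, d_3 = (223 - 13^2)/2 = 54/2 = 27, a_3 = floor((14 + 13)/27) = 1.
  m_4 = 27*1 - 13 = 14, d_4 = (223 - 14^2)/27 = 27/27 = 1, a_4 = floor((14 + 14)/1) = 28.
  m_5 = 1*28 - 14 = 14, d_5 = (223 - 14^2)/1 = 27/1 = 27: (m_5, d_5) = (m_1, d_1) = (14, 27), so from here the quotients repeat a_1, ..., a_4; the period length is 4.
Hence the expansion of sqrt(223) is a_0 = 14 followed by the repeating block 1, 13, 1, 28 (period 4).

[14; (1, 13, 1, 28)]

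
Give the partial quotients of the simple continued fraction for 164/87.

Run the Euclidean algorithm on 164 and 87; the successive quotients are the partial quotients a_0, a_1, ... (each step inverts the fractional part left over by the previous one):
  164 = 1*87 + 77, so a_0 = 1.
  87 = 1*77 + 10, so a_1 = 1.
  77 = 7*10 + 7, so a_2 = 7.
  10 = 1*7 + 3, so a_3 = 1.
  7 = 2*3 + 1, so a_4 = 2.
  3 = 3*1 + 0, so a_5 = 3.
The remainder reaches 0 after 6 divisions, so the expansion has 6 partial quotients, read off in order.

[1; 1, 7, 1, 2, 3]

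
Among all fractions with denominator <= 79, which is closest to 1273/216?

277/47

Expand x = 1273/216 as a continued fraction with the Euclidean algorithm:
  1273 = 5*216 + 193, so a_0 = 5.
  216 = 1*193 + 23, so a_1 = 1.
  193 = 8*23 + 9, so a_2 = 8.
  23 = 2*9 + 5, so a_3 = 2.
  9 = 1*5 + 4, so a_4 = 1.
  5 = 1*4 + 1, so a_5 = 1.
  4 = 4*1 + 0, so a_6 = 4.
so x = [5; 1, 8, 2, 1, 1, 4].
Convergents (p_i = a_i*p_{i-1} + p_{i-2}, q_i = a_i*q_{i-1} + q_{i-2} with p_{-2}=0, p_{-1}=1, q_{-2}=1, q_{-1}=0), until the denominator exceeds 79:
  i=0: a_0=5, p_0 = 5*1 + 0 = 5, q_0 = 5*0 + 1 = 1.
  i=1: a_1=1, p_1 = 1*5 + 1 = 6, q_1 = 1*1 + 0 = 1.
  i=2: a_2=8, p_2 = 8*6 + 5 = 53, q_2 = 8*1 + 1 = 9.
  i=3: a_3=2, p_3 = 2*53 + 6 = 112, q_3 = 2*9 + 1 = 19.
  i=4: a_4=1, p_4 = 1*112 + 53 = 165, q_4 = 1*19 + 9 = 28.
  i=5: a_5=1, p_5 = 1*165 + 112 = 277, q_5 = 1*28 + 19 = 47.
  i=6: a_6=4, p_6 = 4*277 + 165 = 1273, q_6 = 4*47 + 28 = 216.
q_6 = 216 > 79, so the last convergent with denominator <= 79 is p_5/q_5 = 277/47.
The closest fraction with denominator <= 79 is either p_5/q_5 or the intermediate fraction (k*p_5 + p_4)/(k*q_5 + q_4) with the largest k >= 1 whose denominator stays <= 79; these approach x as k grows, and every other convergent or intermediate fraction in range is farther away.
Largest k: floor((79 - q_4)/q_5) = floor((79 - 28)/47) = 1.
That gives (1*277 + 165)/(1*47 + 28) = 442/75.
Compare the errors: |x - 277/47| = |1273*47 - 277*216|/(216*47) = 1/10152, and |x - 442/75| = |1273*75 - 442*216|/(216*75) = 3/16200.
Cross-multiplying, 1*16200 = 16200 < 30456 = 3*10152, so 1/10152 is smaller: the convergent 277/47 is closer to x than 442/75.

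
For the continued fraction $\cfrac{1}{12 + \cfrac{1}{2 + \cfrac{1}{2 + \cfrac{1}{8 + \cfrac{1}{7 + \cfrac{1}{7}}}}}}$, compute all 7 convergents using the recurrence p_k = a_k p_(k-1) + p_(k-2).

Using the convergent recurrence p_i = a_i*p_{i-1} + p_{i-2}, q_i = a_i*q_{i-1} + q_{i-2} with p_{-2}=0, p_{-1}=1, q_{-2}=1, q_{-1}=0:
  i=0: a_0=0, p_0 = 0*1 + 0 = 0, q_0 = 0*0 + 1 = 1.
  i=1: a_1=12, p_1 = 12*0 + 1 = 1, q_1 = 12*1 + 0 = 12.
  i=2: a_2=2, p_2 = 2*1 + 0 = 2, q_2 = 2*12 + 1 = 25.
  i=3: a_3=2, p_3 = 2*2 + 1 = 5, q_3 = 2*25 + 12 = 62.
  i=4: a_4=8, p_4 = 8*5 + 2 = 42, q_4 = 8*62 + 25 = 521.
  i=5: a_5=7, p_5 = 7*42 + 5 = 299, q_5 = 7*521 + 62 = 3709.
  i=6: a_6=7, p_6 = 7*299 + 42 = 2135, q_6 = 7*3709 + 521 = 26484.

0/1, 1/12, 2/25, 5/62, 42/521, 299/3709, 2135/26484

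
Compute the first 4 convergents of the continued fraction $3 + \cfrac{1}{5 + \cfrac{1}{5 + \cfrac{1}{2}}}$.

Using the convergent recurrence p_i = a_i*p_{i-1} + p_{i-2}, q_i = a_i*q_{i-1} + q_{i-2} with p_{-2}=0, p_{-1}=1, q_{-2}=1, q_{-1}=0:
  i=0: a_0=3, p_0 = 3*1 + 0 = 3, q_0 = 3*0 + 1 = 1.
  i=1: a_1=5, p_1 = 5*3 + 1 = 16, q_1 = 5*1 + 0 = 5.
  i=2: a_2=5, p_2 = 5*16 + 3 = 83, q_2 = 5*5 + 1 = 26.
  i=3: a_3=2, p_3 = 2*83 + 16 = 182, q_3 = 2*26 + 5 = 57.

3/1, 16/5, 83/26, 182/57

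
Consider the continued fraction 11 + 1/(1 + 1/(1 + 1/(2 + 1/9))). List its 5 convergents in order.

Using the convergent recurrence p_i = a_i*p_{i-1} + p_{i-2}, q_i = a_i*q_{i-1} + q_{i-2} with p_{-2}=0, p_{-1}=1, q_{-2}=1, q_{-1}=0:
  i=0: a_0=11, p_0 = 11*1 + 0 = 11, q_0 = 11*0 + 1 = 1.
  i=1: a_1=1, p_1 = 1*11 + 1 = 12, q_1 = 1*1 + 0 = 1.
  i=2: a_2=1, p_2 = 1*12 + 11 = 23, q_2 = 1*1 + 1 = 2.
  i=3: a_3=2, p_3 = 2*23 + 12 = 58, q_3 = 2*2 + 1 = 5.
  i=4: a_4=9, p_4 = 9*58 + 23 = 545, q_4 = 9*5 + 2 = 47.

11/1, 12/1, 23/2, 58/5, 545/47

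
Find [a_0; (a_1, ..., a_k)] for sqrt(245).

Write x_i = (sqrt(245) + m_i)/d_i with (m_0, d_0) = (0, 1). a_0 = floor(sqrt(245)) = 15, since 15^2 = 225 <= 245 < 256 = 16^2.
Iterate m_{i+1} = d_i*a_i - m_i, d_{i+1} = (245 - m_{i+1}^2)/d_i, a_{i+1} = floor((a_0 + m_{i+1})/d_{i+1}):
  m_1 = 1*15 - 0 = 15, d_1 = (245 - 15^2)/1 = 20/1 = 20, a_1 = floor((15 + 15)/20) = 1.
  m_2 = 20*1 - 15 = 5, d_2 = (245 - 5^2)/20 = 220/20 = 11, a_2 = floor((15 + 5)/11) = 1.
  m_3 = 11*1 - 5 = 6, d_3 = (245 - 6^2)/11 = 209/11 = 19, a_3 = floor((15 + 6)/19) = 1.
  m_4 = 19*1 - 6 = 13, d_4 = (245 - 13^2)/19 = 76/19 = 4, a_4 = floor((15 + 13)/4) = 7.
  m_5 = 4*7 - 13 = 15, d_5 = (245 - 15^2)/4 = 20/4 = 5, a_5 = floor((15 + 15)/5) = 6.
  m_6 = 5*6 - 15 = 15, d_6 = (245 - 15^2)/5 = 20/5 = 4, a_6 = floor((15 + 15)/4) = 7.
  m_7 = 4*7 - 15 = 13, d_7 = (245 - 13^2)/4 = 76/4 = 19, a_7 = floor((15 + 13)/19) = 1.
  m_8 = 19*1 - 13 = 6, d_8 = (245 - 6^2)/19 = 209/19 = 11, a_8 = floor((15 + 6)/11) = 1.
  m_9 = 11*1 - 6 = 5, d_9 = (245 - 5^2)/11 = 220/11 = 20, a_9 = floor((15 + 5)/20) = 1.
  m_10 = 20*1 - 5 = 15, d_10 = (245 - 15^2)/20 = 20/20 = 1, a_10 = floor((15 + 15)/1) = 30.
  m_11 = 1*30 - 15 = 15, d_11 = (245 - 15^2)/1 = 20/1 = 20: (m_11, d_11) = (m_1, d_1) = (15, 20), so from here the quotients repeat a_1, ..., a_10; the period length is 10.
Hence the expansion of sqrt(245) is a_0 = 15 followed by the repeating block 1, 1, 1, 7, 6, 7, 1, 1, 1, 30 (period 10).

[15; (1, 1, 1, 7, 6, 7, 1, 1, 1, 30)]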